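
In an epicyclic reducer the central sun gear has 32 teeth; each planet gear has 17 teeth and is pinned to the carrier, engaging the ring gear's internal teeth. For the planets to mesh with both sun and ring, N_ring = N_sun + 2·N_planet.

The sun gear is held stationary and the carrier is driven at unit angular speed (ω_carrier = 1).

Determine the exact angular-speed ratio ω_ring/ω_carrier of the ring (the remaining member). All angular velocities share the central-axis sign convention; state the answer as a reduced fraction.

N_ring = 32 + 2·17 = 66
32(ω_s−ω_c) = −66(ω_r−ω_c),  ω_s=0, ω_c=1
ω_r = 1 − (32/66)(0−1) = 49/33
ω_r/ω_c = 49/33

49/33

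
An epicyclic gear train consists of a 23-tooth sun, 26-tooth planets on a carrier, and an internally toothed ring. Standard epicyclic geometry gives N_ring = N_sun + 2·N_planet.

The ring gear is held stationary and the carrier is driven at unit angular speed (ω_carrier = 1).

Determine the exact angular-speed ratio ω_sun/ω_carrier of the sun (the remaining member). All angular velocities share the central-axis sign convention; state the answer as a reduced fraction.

98/23

N_ring = 23 + 2·26 = 75
23(ω_s−ω_c) = −75(ω_r−ω_c),  ω_r=0, ω_c=1
ω_s = 1 − (75/23)(0−1) = 98/23
ω_s/ω_c = 98/23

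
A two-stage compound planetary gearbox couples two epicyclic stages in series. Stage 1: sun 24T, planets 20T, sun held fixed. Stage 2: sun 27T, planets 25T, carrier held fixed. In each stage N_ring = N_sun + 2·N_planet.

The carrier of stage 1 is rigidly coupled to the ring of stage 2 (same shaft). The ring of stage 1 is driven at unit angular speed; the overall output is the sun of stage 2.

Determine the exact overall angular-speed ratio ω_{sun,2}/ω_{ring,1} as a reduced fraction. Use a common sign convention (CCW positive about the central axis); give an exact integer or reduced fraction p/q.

Stage 1: N_ring = 24 + 2·20 = 64
Stage 1: 24(ω_s−ω_c) = −64(ω_r−ω_c),  ω_s=0, ω_r=1
Stage 1: 24(0−ω_c) = −64(1−ω_c)  ⇒  88ω_c = 64  ⇒  ω_c = 8/11
  ⇒ ω_c¹/ω_r¹ = 8/11
Stage 2: N_ring = 27 + 2·25 = 77
Stage 2: 27(ω_s−ω_c) = −77(ω_r−ω_c),  ω_c=0, ω_r=1
Stage 2: ω_s = 0 − (77/27)(1−0) = -77/27
  ⇒ ω_s²/ω_r² = -77/27
Coupling ω_r² = ω_c¹ ⇒ overall = 8/11 × -77/27 = -56/27

-56/27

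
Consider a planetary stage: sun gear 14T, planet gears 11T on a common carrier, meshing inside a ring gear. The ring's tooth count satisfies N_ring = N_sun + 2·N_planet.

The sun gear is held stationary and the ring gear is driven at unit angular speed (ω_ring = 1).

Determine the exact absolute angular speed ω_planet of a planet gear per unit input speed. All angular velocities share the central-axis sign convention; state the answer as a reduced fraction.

18/11

N_ring = 14 + 2·11 = 36
14(ω_s−ω_c) = −36(ω_r−ω_c),  ω_s=0, ω_r=1
14(0−ω_c) = −36(1−ω_c)  ⇒  50ω_c = 36  ⇒  ω_c = 18/25
sun–planet: 14·(0−18/25) = −11·(ω_p−ω_c)  ⇒  ω_p−ω_c = −(14/11)·(-18/25) = 252/275
ω_p = 18/25 + 252/275 = 18/11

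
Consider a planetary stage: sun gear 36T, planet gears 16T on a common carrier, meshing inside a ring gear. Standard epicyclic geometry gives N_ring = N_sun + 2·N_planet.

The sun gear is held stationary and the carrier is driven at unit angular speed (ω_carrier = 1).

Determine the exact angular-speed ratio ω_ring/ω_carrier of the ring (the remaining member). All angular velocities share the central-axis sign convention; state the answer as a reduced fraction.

N_ring = 36 + 2·16 = 68
36(ω_s−ω_c) = −68(ω_r−ω_c),  ω_s=0, ω_c=1
ω_r = 1 − (36/68)(0−1) = 26/17
ω_r/ω_c = 26/17

26/17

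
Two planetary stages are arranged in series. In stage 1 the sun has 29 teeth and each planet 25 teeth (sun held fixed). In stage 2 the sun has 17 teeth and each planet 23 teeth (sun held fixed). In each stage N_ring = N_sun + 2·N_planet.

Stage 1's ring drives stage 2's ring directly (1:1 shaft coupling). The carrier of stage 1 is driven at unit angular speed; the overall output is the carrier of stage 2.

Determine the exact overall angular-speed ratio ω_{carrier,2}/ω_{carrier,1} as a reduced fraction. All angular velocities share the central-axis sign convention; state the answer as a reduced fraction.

1701/1580

Stage 1: N_ring = 29 + 2·25 = 79
Stage 1: 29(ω_s−ω_c) = −79(ω_r−ω_c),  ω_s=0, ω_c=1
Stage 1: ω_r = 1 − (29/79)(0−1) = 108/79
  ⇒ ω_r¹/ω_c¹ = 108/79
Stage 2: N_ring = 17 + 2·23 = 63
Stage 2: 17(ω_s−ω_c) = −63(ω_r−ω_c),  ω_s=0, ω_r=1
Stage 2: 17(0−ω_c) = −63(1−ω_c)  ⇒  80ω_c = 63  ⇒  ω_c = 63/80
  ⇒ ω_c²/ω_r² = 63/80
Coupling ω_r² = ω_r¹ ⇒ overall = 108/79 × 63/80 = 1701/1580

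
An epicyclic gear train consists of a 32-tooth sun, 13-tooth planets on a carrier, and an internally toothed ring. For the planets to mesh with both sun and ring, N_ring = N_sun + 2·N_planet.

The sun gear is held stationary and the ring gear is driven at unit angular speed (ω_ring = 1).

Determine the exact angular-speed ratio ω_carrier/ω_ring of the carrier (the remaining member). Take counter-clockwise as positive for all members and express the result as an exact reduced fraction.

29/45

N_ring = 32 + 2·13 = 58
32(ω_s−ω_c) = −58(ω_r−ω_c),  ω_s=0, ω_r=1
32(0−ω_c) = −58(1−ω_c)  ⇒  90ω_c = 58  ⇒  ω_c = 29/45
ω_c/ω_r = 29/45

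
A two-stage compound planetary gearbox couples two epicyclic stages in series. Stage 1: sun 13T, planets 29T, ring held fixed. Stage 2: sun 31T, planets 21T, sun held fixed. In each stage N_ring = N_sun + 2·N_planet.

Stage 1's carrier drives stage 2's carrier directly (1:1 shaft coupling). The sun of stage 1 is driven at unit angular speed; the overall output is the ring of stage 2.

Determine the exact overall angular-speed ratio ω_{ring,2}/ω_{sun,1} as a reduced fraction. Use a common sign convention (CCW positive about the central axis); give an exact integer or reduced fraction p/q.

338/1533

Stage 1: N_ring = 13 + 2·29 = 71
Stage 1: 13(ω_s−ω_c) = −71(ω_r−ω_c),  ω_r=0, ω_s=1
Stage 1: 13(1−ω_c) = −71(0−ω_c)  ⇒  84ω_c = 13  ⇒  ω_c = 13/84
  ⇒ ω_c¹/ω_s¹ = 13/84
Stage 2: N_ring = 31 + 2·21 = 73
Stage 2: 31(ω_s−ω_c) = −73(ω_r−ω_c),  ω_s=0, ω_c=1
Stage 2: ω_r = 1 − (31/73)(0−1) = 104/73
  ⇒ ω_r²/ω_c² = 104/73
Coupling ω_c² = ω_c¹ ⇒ overall = 13/84 × 104/73 = 338/1533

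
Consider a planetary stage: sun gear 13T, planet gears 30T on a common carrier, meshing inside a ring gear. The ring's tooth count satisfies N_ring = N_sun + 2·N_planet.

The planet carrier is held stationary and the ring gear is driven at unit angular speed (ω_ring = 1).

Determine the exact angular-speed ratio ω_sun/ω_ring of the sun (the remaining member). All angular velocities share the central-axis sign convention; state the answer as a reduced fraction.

-73/13

N_ring = 13 + 2·30 = 73
13(ω_s−ω_c) = −73(ω_r−ω_c),  ω_c=0, ω_r=1
ω_s = 0 − (73/13)(1−0) = -73/13
ω_s/ω_r = -73/13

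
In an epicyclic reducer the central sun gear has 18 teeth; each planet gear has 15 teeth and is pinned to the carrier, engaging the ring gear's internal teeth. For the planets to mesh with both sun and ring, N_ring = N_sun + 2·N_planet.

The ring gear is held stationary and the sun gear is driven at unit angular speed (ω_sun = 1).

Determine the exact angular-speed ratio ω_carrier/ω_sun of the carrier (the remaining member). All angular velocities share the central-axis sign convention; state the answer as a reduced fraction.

3/11

N_ring = 18 + 2·15 = 48
18(ω_s−ω_c) = −48(ω_r−ω_c),  ω_r=0, ω_s=1
18(1−ω_c) = −48(0−ω_c)  ⇒  66ω_c = 18  ⇒  ω_c = 3/11
ω_c/ω_s = 3/11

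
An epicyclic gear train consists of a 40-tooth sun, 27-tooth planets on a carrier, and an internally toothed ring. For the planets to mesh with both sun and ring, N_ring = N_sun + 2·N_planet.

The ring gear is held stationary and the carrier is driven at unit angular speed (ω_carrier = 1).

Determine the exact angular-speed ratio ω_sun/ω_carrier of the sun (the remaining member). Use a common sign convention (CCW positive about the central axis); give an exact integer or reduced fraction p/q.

N_ring = 40 + 2·27 = 94
40(ω_s−ω_c) = −94(ω_r−ω_c),  ω_r=0, ω_c=1
ω_s = 1 − (94/40)(0−1) = 67/20
ω_s/ω_c = 67/20

67/20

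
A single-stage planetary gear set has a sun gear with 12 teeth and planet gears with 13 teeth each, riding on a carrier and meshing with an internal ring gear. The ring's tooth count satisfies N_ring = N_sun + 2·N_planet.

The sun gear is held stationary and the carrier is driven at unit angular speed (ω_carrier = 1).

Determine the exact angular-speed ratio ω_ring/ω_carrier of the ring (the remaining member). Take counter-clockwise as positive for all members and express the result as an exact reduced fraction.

N_ring = 12 + 2·13 = 38
12(ω_s−ω_c) = −38(ω_r−ω_c),  ω_s=0, ω_c=1
ω_r = 1 − (12/38)(0−1) = 25/19
ω_r/ω_c = 25/19

25/19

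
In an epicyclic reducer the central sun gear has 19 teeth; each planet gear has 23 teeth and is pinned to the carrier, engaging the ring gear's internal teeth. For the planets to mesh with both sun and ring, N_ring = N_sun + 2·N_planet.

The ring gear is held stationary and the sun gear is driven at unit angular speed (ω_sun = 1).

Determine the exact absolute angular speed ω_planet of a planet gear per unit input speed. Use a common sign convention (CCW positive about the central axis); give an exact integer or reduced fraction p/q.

-19/46

N_ring = 19 + 2·23 = 65
19(ω_s−ω_c) = −65(ω_r−ω_c),  ω_r=0, ω_s=1
19(1−ω_c) = −65(0−ω_c)  ⇒  84ω_c = 19  ⇒  ω_c = 19/84
sun–planet: 19·(1−19/84) = −23·(ω_p−ω_c)  ⇒  ω_p−ω_c = −(19/23)·(65/84) = -1235/1932
ω_p = 19/84 − 1235/1932 = -19/46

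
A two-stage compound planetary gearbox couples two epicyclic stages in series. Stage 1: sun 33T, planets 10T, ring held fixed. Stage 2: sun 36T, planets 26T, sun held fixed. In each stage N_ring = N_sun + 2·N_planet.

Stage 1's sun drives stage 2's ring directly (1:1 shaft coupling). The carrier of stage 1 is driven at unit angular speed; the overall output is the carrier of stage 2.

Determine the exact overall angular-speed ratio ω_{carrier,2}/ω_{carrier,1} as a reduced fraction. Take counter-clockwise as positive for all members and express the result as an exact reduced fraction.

172/93

Stage 1: N_ring = 33 + 2·10 = 53
Stage 1: 33(ω_s−ω_c) = −53(ω_r−ω_c),  ω_r=0, ω_c=1
Stage 1: ω_s = 1 − (53/33)(0−1) = 86/33
  ⇒ ω_s¹/ω_c¹ = 86/33
Stage 2: N_ring = 36 + 2·26 = 88
Stage 2: 36(ω_s−ω_c) = −88(ω_r−ω_c),  ω_s=0, ω_r=1
Stage 2: 36(0−ω_c) = −88(1−ω_c)  ⇒  124ω_c = 88  ⇒  ω_c = 22/31
  ⇒ ω_c²/ω_r² = 22/31
Coupling ω_r² = ω_s¹ ⇒ overall = 86/33 × 22/31 = 172/93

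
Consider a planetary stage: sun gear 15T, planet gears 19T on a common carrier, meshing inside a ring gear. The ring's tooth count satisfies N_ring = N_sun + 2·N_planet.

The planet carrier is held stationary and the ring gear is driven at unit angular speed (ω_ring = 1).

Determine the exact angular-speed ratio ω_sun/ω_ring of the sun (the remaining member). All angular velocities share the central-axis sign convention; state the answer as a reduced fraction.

-53/15

N_ring = 15 + 2·19 = 53
15(ω_s−ω_c) = −53(ω_r−ω_c),  ω_c=0, ω_r=1
ω_s = 0 − (53/15)(1−0) = -53/15
ω_s/ω_r = -53/15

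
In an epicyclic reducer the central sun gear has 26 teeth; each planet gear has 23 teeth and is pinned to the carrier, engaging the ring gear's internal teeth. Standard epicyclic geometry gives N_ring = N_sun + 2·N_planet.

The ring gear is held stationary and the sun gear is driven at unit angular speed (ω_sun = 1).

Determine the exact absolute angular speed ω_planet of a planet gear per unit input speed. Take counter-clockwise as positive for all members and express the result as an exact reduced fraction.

N_ring = 26 + 2·23 = 72
26(ω_s−ω_c) = −72(ω_r−ω_c),  ω_r=0, ω_s=1
26(1−ω_c) = −72(0−ω_c)  ⇒  98ω_c = 26  ⇒  ω_c = 13/49
sun–planet: 26·(1−13/49) = −23·(ω_p−ω_c)  ⇒  ω_p−ω_c = −(26/23)·(36/49) = -936/1127
ω_p = 13/49 − 936/1127 = -13/23

-13/23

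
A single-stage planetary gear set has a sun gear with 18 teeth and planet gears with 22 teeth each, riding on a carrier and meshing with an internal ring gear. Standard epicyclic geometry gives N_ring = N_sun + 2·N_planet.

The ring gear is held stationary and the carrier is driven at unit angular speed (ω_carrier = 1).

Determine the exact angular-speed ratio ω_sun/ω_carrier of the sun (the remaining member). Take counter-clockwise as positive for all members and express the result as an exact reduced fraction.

40/9

N_ring = 18 + 2·22 = 62
18(ω_s−ω_c) = −62(ω_r−ω_c),  ω_r=0, ω_c=1
ω_s = 1 − (62/18)(0−1) = 40/9
ω_s/ω_c = 40/9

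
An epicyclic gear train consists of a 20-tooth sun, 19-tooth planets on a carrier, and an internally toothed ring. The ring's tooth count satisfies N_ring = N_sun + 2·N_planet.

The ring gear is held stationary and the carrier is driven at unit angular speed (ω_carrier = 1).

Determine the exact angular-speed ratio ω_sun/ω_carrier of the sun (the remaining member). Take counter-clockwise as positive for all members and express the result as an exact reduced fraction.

N_ring = 20 + 2·19 = 58
20(ω_s−ω_c) = −58(ω_r−ω_c),  ω_r=0, ω_c=1
ω_s = 1 − (58/20)(0−1) = 39/10
ω_s/ω_c = 39/10

39/10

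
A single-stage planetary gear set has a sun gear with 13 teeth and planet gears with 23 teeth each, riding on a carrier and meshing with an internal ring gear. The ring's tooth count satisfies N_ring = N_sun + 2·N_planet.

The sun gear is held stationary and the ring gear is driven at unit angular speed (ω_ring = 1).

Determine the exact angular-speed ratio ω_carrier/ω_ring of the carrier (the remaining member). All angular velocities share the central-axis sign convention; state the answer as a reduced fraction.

N_ring = 13 + 2·23 = 59
13(ω_s−ω_c) = −59(ω_r−ω_c),  ω_s=0, ω_r=1
13(0−ω_c) = −59(1−ω_c)  ⇒  72ω_c = 59  ⇒  ω_c = 59/72
ω_c/ω_r = 59/72

59/72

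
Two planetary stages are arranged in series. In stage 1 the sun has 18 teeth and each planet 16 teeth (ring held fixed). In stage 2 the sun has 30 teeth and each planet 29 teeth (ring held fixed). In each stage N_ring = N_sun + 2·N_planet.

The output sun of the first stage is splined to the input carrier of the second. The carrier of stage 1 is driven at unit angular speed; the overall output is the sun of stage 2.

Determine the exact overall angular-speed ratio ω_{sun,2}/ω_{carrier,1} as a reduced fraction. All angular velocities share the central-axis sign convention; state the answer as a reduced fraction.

2006/135

Stage 1: N_ring = 18 + 2·16 = 50
Stage 1: 18(ω_s−ω_c) = −50(ω_r−ω_c),  ω_r=0, ω_c=1
Stage 1: ω_s = 1 − (50/18)(0−1) = 34/9
  ⇒ ω_s¹/ω_c¹ = 34/9
Stage 2: N_ring = 30 + 2·29 = 88
Stage 2: 30(ω_s−ω_c) = −88(ω_r−ω_c),  ω_r=0, ω_c=1
Stage 2: ω_s = 1 − (88/30)(0−1) = 59/15
  ⇒ ω_s²/ω_c² = 59/15
Coupling ω_c² = ω_s¹ ⇒ overall = 34/9 × 59/15 = 2006/135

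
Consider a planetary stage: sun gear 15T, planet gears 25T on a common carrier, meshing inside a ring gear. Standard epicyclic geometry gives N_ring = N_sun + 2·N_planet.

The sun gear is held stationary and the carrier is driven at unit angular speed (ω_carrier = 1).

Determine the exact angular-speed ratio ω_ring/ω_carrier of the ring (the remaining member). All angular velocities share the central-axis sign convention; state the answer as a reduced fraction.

16/13

N_ring = 15 + 2·25 = 65
15(ω_s−ω_c) = −65(ω_r−ω_c),  ω_s=0, ω_c=1
ω_r = 1 − (15/65)(0−1) = 16/13
ω_r/ω_c = 16/13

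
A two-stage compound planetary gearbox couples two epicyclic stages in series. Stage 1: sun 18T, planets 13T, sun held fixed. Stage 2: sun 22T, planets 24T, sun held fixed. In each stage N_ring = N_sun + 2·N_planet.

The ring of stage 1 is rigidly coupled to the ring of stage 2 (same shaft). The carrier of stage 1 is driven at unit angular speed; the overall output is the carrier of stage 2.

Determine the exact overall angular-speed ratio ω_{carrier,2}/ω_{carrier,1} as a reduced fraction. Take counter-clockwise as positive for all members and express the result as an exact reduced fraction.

Stage 1: N_ring = 18 + 2·13 = 44
Stage 1: 18(ω_s−ω_c) = −44(ω_r−ω_c),  ω_s=0, ω_c=1
Stage 1: ω_r = 1 − (18/44)(0−1) = 31/22
  ⇒ ω_r¹/ω_c¹ = 31/22
Stage 2: N_ring = 22 + 2·24 = 70
Stage 2: 22(ω_s−ω_c) = −70(ω_r−ω_c),  ω_s=0, ω_r=1
Stage 2: 22(0−ω_c) = −70(1−ω_c)  ⇒  92ω_c = 70  ⇒  ω_c = 35/46
  ⇒ ω_c²/ω_r² = 35/46
Coupling ω_r² = ω_r¹ ⇒ overall = 31/22 × 35/46 = 1085/1012

1085/1012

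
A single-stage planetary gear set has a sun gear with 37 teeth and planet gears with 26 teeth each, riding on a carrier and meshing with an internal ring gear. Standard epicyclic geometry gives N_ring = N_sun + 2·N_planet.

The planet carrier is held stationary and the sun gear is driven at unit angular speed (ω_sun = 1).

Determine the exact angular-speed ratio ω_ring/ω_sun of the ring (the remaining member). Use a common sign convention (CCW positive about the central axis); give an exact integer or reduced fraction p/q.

N_ring = 37 + 2·26 = 89
37(ω_s−ω_c) = −89(ω_r−ω_c),  ω_c=0, ω_s=1
ω_r = 0 − (37/89)(1−0) = -37/89
ω_r/ω_s = -37/89

-37/89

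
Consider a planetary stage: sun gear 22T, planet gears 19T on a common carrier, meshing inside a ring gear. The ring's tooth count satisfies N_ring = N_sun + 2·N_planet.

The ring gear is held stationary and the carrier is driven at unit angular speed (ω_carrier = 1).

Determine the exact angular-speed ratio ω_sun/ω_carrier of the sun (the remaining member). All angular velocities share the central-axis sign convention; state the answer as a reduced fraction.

N_ring = 22 + 2·19 = 60
22(ω_s−ω_c) = −60(ω_r−ω_c),  ω_r=0, ω_c=1
ω_s = 1 − (60/22)(0−1) = 41/11
ω_s/ω_c = 41/11

41/11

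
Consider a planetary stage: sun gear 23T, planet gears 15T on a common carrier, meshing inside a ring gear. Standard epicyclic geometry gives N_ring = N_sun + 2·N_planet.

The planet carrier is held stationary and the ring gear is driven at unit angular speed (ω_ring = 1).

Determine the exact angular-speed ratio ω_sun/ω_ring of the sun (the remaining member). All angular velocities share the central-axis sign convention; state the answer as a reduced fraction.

-53/23

N_ring = 23 + 2·15 = 53
23(ω_s−ω_c) = −53(ω_r−ω_c),  ω_c=0, ω_r=1
ω_s = 0 − (53/23)(1−0) = -53/23
ω_s/ω_r = -53/23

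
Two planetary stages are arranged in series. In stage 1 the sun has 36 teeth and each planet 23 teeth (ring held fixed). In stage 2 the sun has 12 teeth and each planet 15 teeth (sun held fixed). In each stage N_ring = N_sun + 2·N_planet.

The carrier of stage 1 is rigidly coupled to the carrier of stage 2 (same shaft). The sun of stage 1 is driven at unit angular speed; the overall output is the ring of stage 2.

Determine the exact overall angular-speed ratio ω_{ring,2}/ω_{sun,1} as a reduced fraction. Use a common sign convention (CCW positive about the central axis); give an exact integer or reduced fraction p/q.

Stage 1: N_ring = 36 + 2·23 = 82
Stage 1: 36(ω_s−ω_c) = −82(ω_r−ω_c),  ω_r=0, ω_s=1
Stage 1: 36(1−ω_c) = −82(0−ω_c)  ⇒  118ω_c = 36  ⇒  ω_c = 18/59
  ⇒ ω_c¹/ω_s¹ = 18/59
Stage 2: N_ring = 12 + 2·15 = 42
Stage 2: 12(ω_s−ω_c) = −42(ω_r−ω_c),  ω_s=0, ω_c=1
Stage 2: ω_r = 1 − (12/42)(0−1) = 9/7
  ⇒ ω_r²/ω_c² = 9/7
Coupling ω_c² = ω_c¹ ⇒ overall = 18/59 × 9/7 = 162/413

162/413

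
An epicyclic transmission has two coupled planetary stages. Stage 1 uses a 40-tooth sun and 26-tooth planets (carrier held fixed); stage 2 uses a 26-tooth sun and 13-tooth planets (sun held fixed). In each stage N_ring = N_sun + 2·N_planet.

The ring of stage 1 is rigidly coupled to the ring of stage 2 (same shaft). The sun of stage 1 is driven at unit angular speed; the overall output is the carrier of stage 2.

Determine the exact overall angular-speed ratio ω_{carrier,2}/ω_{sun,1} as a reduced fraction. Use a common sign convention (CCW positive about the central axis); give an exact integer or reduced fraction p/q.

-20/69

Stage 1: N_ring = 40 + 2·26 = 92
Stage 1: 40(ω_s−ω_c) = −92(ω_r−ω_c),  ω_c=0, ω_s=1
Stage 1: ω_r = 0 − (40/92)(1−0) = -10/23
  ⇒ ω_r¹/ω_s¹ = -10/23
Stage 2: N_ring = 26 + 2·13 = 52
Stage 2: 26(ω_s−ω_c) = −52(ω_r−ω_c),  ω_s=0, ω_r=1
Stage 2: 26(0−ω_c) = −52(1−ω_c)  ⇒  78ω_c = 52  ⇒  ω_c = 2/3
  ⇒ ω_c²/ω_r² = 2/3
Coupling ω_r² = ω_r¹ ⇒ overall = -10/23 × 2/3 = -20/69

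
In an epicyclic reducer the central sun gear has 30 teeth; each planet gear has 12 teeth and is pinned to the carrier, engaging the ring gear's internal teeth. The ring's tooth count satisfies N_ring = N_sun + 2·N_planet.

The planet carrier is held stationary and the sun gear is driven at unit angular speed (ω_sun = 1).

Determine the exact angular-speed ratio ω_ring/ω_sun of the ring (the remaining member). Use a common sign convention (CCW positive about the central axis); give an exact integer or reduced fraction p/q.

-5/9

N_ring = 30 + 2·12 = 54
30(ω_s−ω_c) = −54(ω_r−ω_c),  ω_c=0, ω_s=1
ω_r = 0 − (30/54)(1−0) = -5/9
ω_r/ω_s = -5/9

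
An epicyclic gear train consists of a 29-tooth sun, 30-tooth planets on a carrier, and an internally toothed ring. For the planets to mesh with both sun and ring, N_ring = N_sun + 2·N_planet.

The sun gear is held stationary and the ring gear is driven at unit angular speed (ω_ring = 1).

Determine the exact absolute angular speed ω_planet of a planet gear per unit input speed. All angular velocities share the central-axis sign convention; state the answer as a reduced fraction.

89/60

N_ring = 29 + 2·30 = 89
29(ω_s−ω_c) = −89(ω_r−ω_c),  ω_s=0, ω_r=1
29(0−ω_c) = −89(1−ω_c)  ⇒  118ω_c = 89  ⇒  ω_c = 89/118
sun–planet: 29·(0−89/118) = −30·(ω_p−ω_c)  ⇒  ω_p−ω_c = −(29/30)·(-89/118) = 2581/3540
ω_p = 89/118 + 2581/3540 = 89/60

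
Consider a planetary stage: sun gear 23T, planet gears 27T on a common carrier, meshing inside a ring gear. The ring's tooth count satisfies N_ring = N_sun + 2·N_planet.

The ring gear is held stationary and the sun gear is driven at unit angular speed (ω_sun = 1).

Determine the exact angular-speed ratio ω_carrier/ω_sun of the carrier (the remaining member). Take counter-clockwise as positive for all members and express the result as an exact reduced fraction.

23/100

N_ring = 23 + 2·27 = 77
23(ω_s−ω_c) = −77(ω_r−ω_c),  ω_r=0, ω_s=1
23(1−ω_c) = −77(0−ω_c)  ⇒  100ω_c = 23  ⇒  ω_c = 23/100
ω_c/ω_s = 23/100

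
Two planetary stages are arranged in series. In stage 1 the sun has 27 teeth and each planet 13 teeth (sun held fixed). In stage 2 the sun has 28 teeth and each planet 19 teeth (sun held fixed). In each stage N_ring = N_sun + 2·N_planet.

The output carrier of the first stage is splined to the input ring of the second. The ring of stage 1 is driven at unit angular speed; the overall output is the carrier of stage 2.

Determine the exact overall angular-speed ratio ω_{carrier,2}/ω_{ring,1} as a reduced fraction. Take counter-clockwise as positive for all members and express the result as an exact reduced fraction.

1749/3760

Stage 1: N_ring = 27 + 2·13 = 53
Stage 1: 27(ω_s−ω_c) = −53(ω_r−ω_c),  ω_s=0, ω_r=1
Stage 1: 27(0−ω_c) = −53(1−ω_c)  ⇒  80ω_c = 53  ⇒  ω_c = 53/80
  ⇒ ω_c¹/ω_r¹ = 53/80
Stage 2: N_ring = 28 + 2·19 = 66
Stage 2: 28(ω_s−ω_c) = −66(ω_r−ω_c),  ω_s=0, ω_r=1
Stage 2: 28(0−ω_c) = −66(1−ω_c)  ⇒  94ω_c = 66  ⇒  ω_c = 33/47
  ⇒ ω_c²/ω_r² = 33/47
Coupling ω_r² = ω_c¹ ⇒ overall = 53/80 × 33/47 = 1749/3760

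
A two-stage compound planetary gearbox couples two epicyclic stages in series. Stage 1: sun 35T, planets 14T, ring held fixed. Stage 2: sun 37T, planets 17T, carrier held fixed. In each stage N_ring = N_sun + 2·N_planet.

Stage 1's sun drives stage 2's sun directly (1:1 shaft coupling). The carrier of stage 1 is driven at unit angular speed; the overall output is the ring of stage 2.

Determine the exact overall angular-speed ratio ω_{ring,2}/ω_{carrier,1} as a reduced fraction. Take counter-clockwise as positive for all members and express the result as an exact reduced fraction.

-518/355

Stage 1: N_ring = 35 + 2·14 = 63
Stage 1: 35(ω_s−ω_c) = −63(ω_r−ω_c),  ω_r=0, ω_c=1
Stage 1: ω_s = 1 − (63/35)(0−1) = 14/5
  ⇒ ω_s¹/ω_c¹ = 14/5
Stage 2: N_ring = 37 + 2·17 = 71
Stage 2: 37(ω_s−ω_c) = −71(ω_r−ω_c),  ω_c=0, ω_s=1
Stage 2: ω_r = 0 − (37/71)(1−0) = -37/71
  ⇒ ω_r²/ω_s² = -37/71
Coupling ω_s² = ω_s¹ ⇒ overall = 14/5 × -37/71 = -518/355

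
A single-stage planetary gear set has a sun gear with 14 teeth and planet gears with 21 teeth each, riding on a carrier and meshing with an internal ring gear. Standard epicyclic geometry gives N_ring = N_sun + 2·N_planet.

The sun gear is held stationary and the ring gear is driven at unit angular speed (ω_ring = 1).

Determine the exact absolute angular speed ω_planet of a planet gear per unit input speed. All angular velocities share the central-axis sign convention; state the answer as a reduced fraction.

N_ring = 14 + 2·21 = 56
14(ω_s−ω_c) = −56(ω_r−ω_c),  ω_s=0, ω_r=1
14(0−ω_c) = −56(1−ω_c)  ⇒  70ω_c = 56  ⇒  ω_c = 4/5
sun–planet: 14·(0−4/5) = −21·(ω_p−ω_c)  ⇒  ω_p−ω_c = −(14/21)·(-4/5) = 8/15
ω_p = 4/5 + 8/15 = 4/3

4/3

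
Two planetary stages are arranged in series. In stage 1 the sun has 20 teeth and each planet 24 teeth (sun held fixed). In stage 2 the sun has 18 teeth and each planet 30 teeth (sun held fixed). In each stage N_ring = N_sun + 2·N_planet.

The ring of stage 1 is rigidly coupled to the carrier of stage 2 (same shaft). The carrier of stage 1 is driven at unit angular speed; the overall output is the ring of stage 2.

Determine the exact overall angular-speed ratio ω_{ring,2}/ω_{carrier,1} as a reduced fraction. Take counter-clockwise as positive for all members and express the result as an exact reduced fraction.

Stage 1: N_ring = 20 + 2·24 = 68
Stage 1: 20(ω_s−ω_c) = −68(ω_r−ω_c),  ω_s=0, ω_c=1
Stage 1: ω_r = 1 − (20/68)(0−1) = 22/17
  ⇒ ω_r¹/ω_c¹ = 22/17
Stage 2: N_ring = 18 + 2·30 = 78
Stage 2: 18(ω_s−ω_c) = −78(ω_r−ω_c),  ω_s=0, ω_c=1
Stage 2: ω_r = 1 − (18/78)(0−1) = 16/13
  ⇒ ω_r²/ω_c² = 16/13
Coupling ω_c² = ω_r¹ ⇒ overall = 22/17 × 16/13 = 352/221

352/221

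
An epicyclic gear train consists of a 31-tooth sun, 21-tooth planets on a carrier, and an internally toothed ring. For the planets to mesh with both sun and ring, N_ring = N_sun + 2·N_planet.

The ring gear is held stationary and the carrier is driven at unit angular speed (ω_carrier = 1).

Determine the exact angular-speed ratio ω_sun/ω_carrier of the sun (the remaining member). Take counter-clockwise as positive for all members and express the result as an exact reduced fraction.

104/31

N_ring = 31 + 2·21 = 73
31(ω_s−ω_c) = −73(ω_r−ω_c),  ω_r=0, ω_c=1
ω_s = 1 − (73/31)(0−1) = 104/31
ω_s/ω_c = 104/31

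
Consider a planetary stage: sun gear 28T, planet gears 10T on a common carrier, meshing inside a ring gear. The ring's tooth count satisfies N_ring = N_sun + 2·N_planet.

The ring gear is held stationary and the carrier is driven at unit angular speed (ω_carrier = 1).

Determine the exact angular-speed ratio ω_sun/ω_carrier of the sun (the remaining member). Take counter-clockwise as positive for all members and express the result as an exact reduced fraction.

N_ring = 28 + 2·10 = 48
28(ω_s−ω_c) = −48(ω_r−ω_c),  ω_r=0, ω_c=1
ω_s = 1 − (48/28)(0−1) = 19/7
ω_s/ω_c = 19/7

19/7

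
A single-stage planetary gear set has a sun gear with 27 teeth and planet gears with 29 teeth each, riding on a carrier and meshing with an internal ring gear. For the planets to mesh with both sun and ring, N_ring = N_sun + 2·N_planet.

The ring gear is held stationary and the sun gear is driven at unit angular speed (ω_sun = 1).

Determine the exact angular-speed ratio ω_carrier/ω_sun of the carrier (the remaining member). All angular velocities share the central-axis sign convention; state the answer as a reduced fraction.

27/112

N_ring = 27 + 2·29 = 85
27(ω_s−ω_c) = −85(ω_r−ω_c),  ω_r=0, ω_s=1
27(1−ω_c) = −85(0−ω_c)  ⇒  112ω_c = 27  ⇒  ω_c = 27/112
ω_c/ω_s = 27/112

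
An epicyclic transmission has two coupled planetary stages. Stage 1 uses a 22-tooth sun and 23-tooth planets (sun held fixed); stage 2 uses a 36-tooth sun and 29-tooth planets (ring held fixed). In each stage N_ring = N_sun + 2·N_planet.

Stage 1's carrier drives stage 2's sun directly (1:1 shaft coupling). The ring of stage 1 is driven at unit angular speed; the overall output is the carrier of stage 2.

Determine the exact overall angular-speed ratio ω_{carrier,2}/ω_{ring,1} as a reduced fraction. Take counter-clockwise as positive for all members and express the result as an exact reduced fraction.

68/325

Stage 1: N_ring = 22 + 2·23 = 68
Stage 1: 22(ω_s−ω_c) = −68(ω_r−ω_c),  ω_s=0, ω_r=1
Stage 1: 22(0−ω_c) = −68(1−ω_c)  ⇒  90ω_c = 68  ⇒  ω_c = 34/45
  ⇒ ω_c¹/ω_r¹ = 34/45
Stage 2: N_ring = 36 + 2·29 = 94
Stage 2: 36(ω_s−ω_c) = −94(ω_r−ω_c),  ω_r=0, ω_s=1
Stage 2: 36(1−ω_c) = −94(0−ω_c)  ⇒  130ω_c = 36  ⇒  ω_c = 18/65
  ⇒ ω_c²/ω_s² = 18/65
Coupling ω_s² = ω_c¹ ⇒ overall = 34/45 × 18/65 = 68/325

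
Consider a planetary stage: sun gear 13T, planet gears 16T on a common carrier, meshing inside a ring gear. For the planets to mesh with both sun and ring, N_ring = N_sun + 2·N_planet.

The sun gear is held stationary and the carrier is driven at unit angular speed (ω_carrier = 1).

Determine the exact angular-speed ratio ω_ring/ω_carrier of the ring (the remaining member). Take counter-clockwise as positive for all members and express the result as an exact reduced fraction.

58/45

N_ring = 13 + 2·16 = 45
13(ω_s−ω_c) = −45(ω_r−ω_c),  ω_s=0, ω_c=1
ω_r = 1 − (13/45)(0−1) = 58/45
ω_r/ω_c = 58/45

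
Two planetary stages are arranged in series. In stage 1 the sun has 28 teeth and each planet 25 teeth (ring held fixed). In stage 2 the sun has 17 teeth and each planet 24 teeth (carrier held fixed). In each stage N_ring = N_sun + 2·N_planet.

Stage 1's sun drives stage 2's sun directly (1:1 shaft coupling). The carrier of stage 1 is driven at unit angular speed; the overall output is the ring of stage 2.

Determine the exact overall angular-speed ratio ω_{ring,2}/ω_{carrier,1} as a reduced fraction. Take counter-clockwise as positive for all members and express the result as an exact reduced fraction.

-901/910

Stage 1: N_ring = 28 + 2·25 = 78
Stage 1: 28(ω_s−ω_c) = −78(ω_r−ω_c),  ω_r=0, ω_c=1
Stage 1: ω_s = 1 − (78/28)(0−1) = 53/14
  ⇒ ω_s¹/ω_c¹ = 53/14
Stage 2: N_ring = 17 + 2·24 = 65
Stage 2: 17(ω_s−ω_c) = −65(ω_r−ω_c),  ω_c=0, ω_s=1
Stage 2: ω_r = 0 − (17/65)(1−0) = -17/65
  ⇒ ω_r²/ω_s² = -17/65
Coupling ω_s² = ω_s¹ ⇒ overall = 53/14 × -17/65 = -901/910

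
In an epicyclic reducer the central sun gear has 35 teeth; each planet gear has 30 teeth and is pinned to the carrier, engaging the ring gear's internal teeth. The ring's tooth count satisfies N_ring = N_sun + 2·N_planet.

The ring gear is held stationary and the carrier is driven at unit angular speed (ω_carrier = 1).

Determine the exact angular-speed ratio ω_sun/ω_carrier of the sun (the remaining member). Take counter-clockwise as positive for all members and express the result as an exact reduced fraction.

26/7

N_ring = 35 + 2·30 = 95
35(ω_s−ω_c) = −95(ω_r−ω_c),  ω_r=0, ω_c=1
ω_s = 1 − (95/35)(0−1) = 26/7
ω_s/ω_c = 26/7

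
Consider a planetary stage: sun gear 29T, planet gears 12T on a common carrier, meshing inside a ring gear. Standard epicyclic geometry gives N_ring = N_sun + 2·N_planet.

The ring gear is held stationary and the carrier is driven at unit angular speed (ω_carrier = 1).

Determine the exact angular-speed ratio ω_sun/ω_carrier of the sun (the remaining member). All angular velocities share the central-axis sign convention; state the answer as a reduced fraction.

N_ring = 29 + 2·12 = 53
29(ω_s−ω_c) = −53(ω_r−ω_c),  ω_r=0, ω_c=1
ω_s = 1 − (53/29)(0−1) = 82/29
ω_s/ω_c = 82/29

82/29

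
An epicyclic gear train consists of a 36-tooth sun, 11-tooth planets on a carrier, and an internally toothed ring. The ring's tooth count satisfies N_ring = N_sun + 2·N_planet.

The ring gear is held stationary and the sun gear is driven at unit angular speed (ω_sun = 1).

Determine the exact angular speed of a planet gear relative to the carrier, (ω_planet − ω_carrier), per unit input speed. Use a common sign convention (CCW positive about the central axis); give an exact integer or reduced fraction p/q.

-1044/517

N_ring = 36 + 2·11 = 58
36(ω_s−ω_c) = −58(ω_r−ω_c),  ω_r=0, ω_s=1
36(1−ω_c) = −58(0−ω_c)  ⇒  94ω_c = 36  ⇒  ω_c = 18/47
sun–planet: 36·(1−18/47) = −11·(ω_p−ω_c)  ⇒  ω_p−ω_c = −(36/11)·(29/47) = -1044/517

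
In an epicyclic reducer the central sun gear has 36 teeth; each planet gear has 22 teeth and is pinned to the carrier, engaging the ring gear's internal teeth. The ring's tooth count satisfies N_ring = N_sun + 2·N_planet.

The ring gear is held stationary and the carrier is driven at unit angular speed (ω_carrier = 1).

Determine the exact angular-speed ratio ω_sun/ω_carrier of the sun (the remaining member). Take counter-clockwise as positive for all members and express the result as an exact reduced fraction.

29/9

N_ring = 36 + 2·22 = 80
36(ω_s−ω_c) = −80(ω_r−ω_c),  ω_r=0, ω_c=1
ω_s = 1 − (80/36)(0−1) = 29/9
ω_s/ω_c = 29/9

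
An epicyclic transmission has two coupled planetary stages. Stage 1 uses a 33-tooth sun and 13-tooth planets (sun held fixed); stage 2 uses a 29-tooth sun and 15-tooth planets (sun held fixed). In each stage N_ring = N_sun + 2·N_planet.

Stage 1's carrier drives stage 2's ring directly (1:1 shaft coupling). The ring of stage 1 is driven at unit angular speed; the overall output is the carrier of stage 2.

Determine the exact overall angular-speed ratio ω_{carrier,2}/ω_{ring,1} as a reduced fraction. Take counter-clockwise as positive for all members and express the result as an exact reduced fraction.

3481/8096

Stage 1: N_ring = 33 + 2·13 = 59
Stage 1: 33(ω_s−ω_c) = −59(ω_r−ω_c),  ω_s=0, ω_r=1
Stage 1: 33(0−ω_c) = −59(1−ω_c)  ⇒  92ω_c = 59  ⇒  ω_c = 59/92
  ⇒ ω_c¹/ω_r¹ = 59/92
Stage 2: N_ring = 29 + 2·15 = 59
Stage 2: 29(ω_s−ω_c) = −59(ω_r−ω_c),  ω_s=0, ω_r=1
Stage 2: 29(0−ω_c) = −59(1−ω_c)  ⇒  88ω_c = 59  ⇒  ω_c = 59/88
  ⇒ ω_c²/ω_r² = 59/88
Coupling ω_r² = ω_c¹ ⇒ overall = 59/92 × 59/88 = 3481/8096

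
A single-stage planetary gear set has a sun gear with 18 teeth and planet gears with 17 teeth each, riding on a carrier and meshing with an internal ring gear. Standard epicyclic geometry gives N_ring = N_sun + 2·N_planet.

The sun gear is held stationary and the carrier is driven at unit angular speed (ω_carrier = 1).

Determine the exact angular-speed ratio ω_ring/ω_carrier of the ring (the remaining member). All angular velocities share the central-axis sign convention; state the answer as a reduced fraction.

35/26

N_ring = 18 + 2·17 = 52
18(ω_s−ω_c) = −52(ω_r−ω_c),  ω_s=0, ω_c=1
ω_r = 1 − (18/52)(0−1) = 35/26
ω_r/ω_c = 35/26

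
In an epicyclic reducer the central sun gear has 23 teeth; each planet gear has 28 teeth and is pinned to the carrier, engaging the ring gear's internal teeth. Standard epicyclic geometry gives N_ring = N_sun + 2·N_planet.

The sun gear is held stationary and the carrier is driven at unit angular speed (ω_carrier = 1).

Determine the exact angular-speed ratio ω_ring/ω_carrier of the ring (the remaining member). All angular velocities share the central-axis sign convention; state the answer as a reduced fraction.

N_ring = 23 + 2·28 = 79
23(ω_s−ω_c) = −79(ω_r−ω_c),  ω_s=0, ω_c=1
ω_r = 1 − (23/79)(0−1) = 102/79
ω_r/ω_c = 102/79

102/79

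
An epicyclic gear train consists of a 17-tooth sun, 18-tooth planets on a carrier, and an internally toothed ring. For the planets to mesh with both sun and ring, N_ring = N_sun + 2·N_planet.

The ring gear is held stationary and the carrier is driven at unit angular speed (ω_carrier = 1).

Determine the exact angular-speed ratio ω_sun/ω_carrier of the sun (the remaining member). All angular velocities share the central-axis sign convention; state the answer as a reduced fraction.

70/17

N_ring = 17 + 2·18 = 53
17(ω_s−ω_c) = −53(ω_r−ω_c),  ω_r=0, ω_c=1
ω_s = 1 − (53/17)(0−1) = 70/17
ω_s/ω_c = 70/17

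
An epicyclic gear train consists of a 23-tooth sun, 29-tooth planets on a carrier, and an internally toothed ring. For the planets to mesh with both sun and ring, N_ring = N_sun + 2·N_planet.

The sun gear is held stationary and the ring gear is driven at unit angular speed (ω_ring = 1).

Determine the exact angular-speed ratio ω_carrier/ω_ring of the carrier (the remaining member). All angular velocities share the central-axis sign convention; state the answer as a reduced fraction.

81/104

N_ring = 23 + 2·29 = 81
23(ω_s−ω_c) = −81(ω_r−ω_c),  ω_s=0, ω_r=1
23(0−ω_c) = −81(1−ω_c)  ⇒  104ω_c = 81  ⇒  ω_c = 81/104
ω_c/ω_r = 81/104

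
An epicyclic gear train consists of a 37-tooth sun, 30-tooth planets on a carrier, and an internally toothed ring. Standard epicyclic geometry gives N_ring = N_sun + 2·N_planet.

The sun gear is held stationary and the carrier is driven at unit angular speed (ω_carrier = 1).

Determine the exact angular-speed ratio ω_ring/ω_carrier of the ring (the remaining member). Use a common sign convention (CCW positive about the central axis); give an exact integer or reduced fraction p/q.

N_ring = 37 + 2·30 = 97
37(ω_s−ω_c) = −97(ω_r−ω_c),  ω_s=0, ω_c=1
ω_r = 1 − (37/97)(0−1) = 134/97
ω_r/ω_c = 134/97

134/97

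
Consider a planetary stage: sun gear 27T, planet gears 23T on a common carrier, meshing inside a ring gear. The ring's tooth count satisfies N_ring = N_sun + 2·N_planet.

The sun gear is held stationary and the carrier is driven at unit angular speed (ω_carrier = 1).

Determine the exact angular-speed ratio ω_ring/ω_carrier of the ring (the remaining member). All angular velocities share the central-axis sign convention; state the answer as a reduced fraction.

100/73

N_ring = 27 + 2·23 = 73
27(ω_s−ω_c) = −73(ω_r−ω_c),  ω_s=0, ω_c=1
ω_r = 1 − (27/73)(0−1) = 100/73
ω_r/ω_c = 100/73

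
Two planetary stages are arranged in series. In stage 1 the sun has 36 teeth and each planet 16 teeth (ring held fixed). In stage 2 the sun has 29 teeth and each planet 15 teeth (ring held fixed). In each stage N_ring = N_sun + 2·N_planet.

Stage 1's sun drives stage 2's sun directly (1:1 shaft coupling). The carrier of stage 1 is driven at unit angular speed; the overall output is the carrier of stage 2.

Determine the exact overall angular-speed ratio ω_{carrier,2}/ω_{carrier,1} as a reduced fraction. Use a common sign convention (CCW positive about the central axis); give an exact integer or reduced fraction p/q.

377/396

Stage 1: N_ring = 36 + 2·16 = 68
Stage 1: 36(ω_s−ω_c) = −68(ω_r−ω_c),  ω_r=0, ω_c=1
Stage 1: ω_s = 1 − (68/36)(0−1) = 26/9
  ⇒ ω_s¹/ω_c¹ = 26/9
Stage 2: N_ring = 29 + 2·15 = 59
Stage 2: 29(ω_s−ω_c) = −59(ω_r−ω_c),  ω_r=0, ω_s=1
Stage 2: 29(1−ω_c) = −59(0−ω_c)  ⇒  88ω_c = 29  ⇒  ω_c = 29/88
  ⇒ ω_c²/ω_s² = 29/88
Coupling ω_s² = ω_s¹ ⇒ overall = 26/9 × 29/88 = 377/396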